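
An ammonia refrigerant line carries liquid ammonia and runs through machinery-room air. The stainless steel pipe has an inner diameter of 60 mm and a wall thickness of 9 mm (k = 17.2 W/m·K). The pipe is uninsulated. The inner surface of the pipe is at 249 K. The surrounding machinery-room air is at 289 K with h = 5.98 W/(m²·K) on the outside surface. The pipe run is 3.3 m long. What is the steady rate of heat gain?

Q ≈ 193 W

Cylindrical conduction, so R = ln(r₂/r₁)/(2πkL) per layer, in series:
R_stainless steel pipe wall = ln(39/30)/(2π×17.2×3.3) = 7.357×10^-4 K/W
R_outer film = 1/(h_o·2πr_oL) = 1/(5.98×2π×0.039×3.3) = 0.2068 K/W
R_total = 0.2075 K/W
Q = ΔT/R_total = 40/0.2075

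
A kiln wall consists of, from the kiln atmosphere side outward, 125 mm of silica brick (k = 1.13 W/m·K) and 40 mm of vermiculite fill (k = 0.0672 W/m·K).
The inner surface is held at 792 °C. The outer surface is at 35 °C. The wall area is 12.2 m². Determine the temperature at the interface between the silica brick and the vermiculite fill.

T ≈ 673 °C

Series thermal resistances:
R_silica brick = L/(kA) = 0.125/(1.13×12.2) = 0.009067 K/W
R_vermiculite fill = L/(kA) = 0.04/(0.0672×12.2) = 0.04879 K/W
R_total = 0.05786 K/W;  Q = ΔT/R_total = 757/0.05786 = 13080 W
T_interface = T_inner − Q·ΣR(inner→interface) = 792 − 13100×0.009067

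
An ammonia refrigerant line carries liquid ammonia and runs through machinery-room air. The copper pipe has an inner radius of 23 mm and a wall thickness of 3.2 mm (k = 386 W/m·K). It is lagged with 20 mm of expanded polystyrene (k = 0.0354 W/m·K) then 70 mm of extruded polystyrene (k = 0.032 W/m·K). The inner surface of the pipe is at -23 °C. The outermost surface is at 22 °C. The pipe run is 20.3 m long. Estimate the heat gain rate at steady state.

Q ≈ 128 W

Cylindrical conduction, so R = ln(r₂/r₁)/(2πkL) per layer, in series:
R_copper pipe wall = ln(26.2/23)/(2π×386×20.3) = 2.646×10^-6 K/W
R_expanded polystyrene = ln(46.2/26.2)/(2π×0.0354×20.3) = 0.1256 K/W
R_extruded polystyrene = ln(116.2/46.2)/(2π×0.032×20.3) = 0.226 K/W
R_total = 0.3516 K/W
Q = ΔT/R_total = 45/0.3516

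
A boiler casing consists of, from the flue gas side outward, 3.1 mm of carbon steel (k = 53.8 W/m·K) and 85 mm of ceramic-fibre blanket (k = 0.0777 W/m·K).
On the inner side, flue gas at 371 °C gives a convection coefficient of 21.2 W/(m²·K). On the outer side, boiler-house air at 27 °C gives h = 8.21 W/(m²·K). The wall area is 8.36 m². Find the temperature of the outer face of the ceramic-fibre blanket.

T ≈ 60.2 °C

Using the resistance-network approach (series):
R_inner film = 1/(h_i·A) = 1/(21.2×8.36) = 0.005642 K/W
R_carbon steel = L/(kA) = 0.0031/(53.8×8.36) = 6.892×10^-6 K/W
R_ceramic-fibre blanket = L/(kA) = 0.085/(0.0777×8.36) = 0.1309 K/W
R_outer film = 1/(h_o·A) = 1/(8.21×8.36) = 0.01457 K/W
R_total = 0.1511 K/W;  Q = ΔT/R_total = 344/0.1511 = 2277 W
T_interface = T_inner − Q·ΣR(inner→interface) = 371 − 2280×0.1365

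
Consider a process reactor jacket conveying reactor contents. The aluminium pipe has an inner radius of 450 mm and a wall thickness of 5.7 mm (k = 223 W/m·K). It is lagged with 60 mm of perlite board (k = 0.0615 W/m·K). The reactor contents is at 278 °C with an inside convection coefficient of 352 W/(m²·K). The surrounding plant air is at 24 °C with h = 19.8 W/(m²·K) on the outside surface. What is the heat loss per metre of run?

Radial resistances (cylindrical: R_cond = ln(r_o/r_i)/(2πkL), R_conv = 1/(h·2πrL)):
R_inner film = 1/(h_i·2πr₁L) = 1/(352×2π×0.45×1) = 0.001005 K/W
R_aluminium pipe wall = ln(455.7/450)/(2π×223×1) = 8.983×10^-6 K/W
R_perlite board = ln(515.7/455.7)/(2π×0.0615×1) = 0.3201 K/W
R_outer film = 1/(h_o·2πr_oL) = 1/(19.8×2π×0.5157×1) = 0.01559 K/W
R_total = 0.3367 K/W
Q = ΔT/R_total = 254/0.3367

q′ ≈ 754 W/m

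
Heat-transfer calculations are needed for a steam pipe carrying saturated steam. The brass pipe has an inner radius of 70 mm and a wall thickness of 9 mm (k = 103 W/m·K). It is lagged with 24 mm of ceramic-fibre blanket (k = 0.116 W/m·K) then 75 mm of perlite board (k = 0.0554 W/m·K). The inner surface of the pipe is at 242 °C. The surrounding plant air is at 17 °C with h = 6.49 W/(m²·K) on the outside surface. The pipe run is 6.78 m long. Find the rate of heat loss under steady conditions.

Q ≈ 736 W

Per-layer cylindrical resistances, series-summed:
R_brass pipe wall = ln(79/70)/(2π×103×6.78) = 2.757×10^-5 K/W
R_ceramic-fibre blanket = ln(103/79)/(2π×0.116×6.78) = 0.05368 K/W
R_perlite board = ln(178/103)/(2π×0.0554×6.78) = 0.2318 K/W
R_outer film = 1/(h_o·2πr_oL) = 1/(6.49×2π×0.178×6.78) = 0.02032 K/W
R_total = 0.3058 K/W
Q = ΔT/R_total = 225/0.3058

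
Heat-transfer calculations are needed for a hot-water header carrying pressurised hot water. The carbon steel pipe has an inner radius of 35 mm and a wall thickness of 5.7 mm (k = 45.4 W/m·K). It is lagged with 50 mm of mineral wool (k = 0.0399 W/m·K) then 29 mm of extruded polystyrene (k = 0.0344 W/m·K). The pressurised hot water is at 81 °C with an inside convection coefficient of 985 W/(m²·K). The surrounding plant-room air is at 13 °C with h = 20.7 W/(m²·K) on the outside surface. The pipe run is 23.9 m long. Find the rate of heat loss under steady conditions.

Q ≈ 357 W

Treating each annulus and film as a series resistance:
R_inner film = 1/(h_i·2πr₁L) = 1/(985×2π×0.035×23.9) = 1.932×10^-4 K/W
R_carbon steel pipe wall = ln(40.7/35)/(2π×45.4×23.9) = 2.213×10^-5 K/W
R_mineral wool = ln(90.7/40.7)/(2π×0.0399×23.9) = 0.1337 K/W
R_extruded polystyrene = ln(119.7/90.7)/(2π×0.0344×23.9) = 0.05371 K/W
R_outer film = 1/(h_o·2πr_oL) = 1/(20.7×2π×0.1197×23.9) = 0.002688 K/W
R_total = 0.1903 K/W
Q = ΔT/R_total = 68/0.1903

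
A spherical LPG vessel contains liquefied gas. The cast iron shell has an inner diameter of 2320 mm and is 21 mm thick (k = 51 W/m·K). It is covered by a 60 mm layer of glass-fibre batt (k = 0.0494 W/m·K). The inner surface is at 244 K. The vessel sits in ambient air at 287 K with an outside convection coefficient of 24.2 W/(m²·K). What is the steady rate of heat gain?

Spherical conduction: R = (1/r_in − 1/r_out)/(4πk) per layer; series-sum.
R_cast iron shell = (1/1.16 − 1/1.181)/(4π×51) = 2.392×10^-5 K/W
R_glass-fibre batt = (1/1.181 − 1/1.241)/(4π×0.0494) = 0.06595 K/W
R_outer film = 1/(h·4πr_o²) = 1/(24.2×4π×1.241²) = 0.002135 K/W
R_total = 0.06811 K/W
Q = ΔT/R_total = 43/0.06811

Q ≈ 631 W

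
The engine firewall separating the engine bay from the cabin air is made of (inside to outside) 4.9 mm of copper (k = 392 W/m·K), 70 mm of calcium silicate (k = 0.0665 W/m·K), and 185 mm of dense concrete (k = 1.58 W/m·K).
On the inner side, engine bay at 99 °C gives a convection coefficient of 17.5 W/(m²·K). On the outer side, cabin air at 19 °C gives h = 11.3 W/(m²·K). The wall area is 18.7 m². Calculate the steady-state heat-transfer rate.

Q ≈ 1140 W

Model the wall as resistances in series:
R_inner film = 1/(h_i·A) = 1/(17.5×18.7) = 0.003056 K/W
R_copper = L/(kA) = 0.0049/(392×18.7) = 6.684×10^-7 K/W
R_calcium silicate = L/(kA) = 0.07/(0.0665×18.7) = 0.05629 K/W
R_dense concrete = L/(kA) = 0.185/(1.58×18.7) = 0.006261 K/W
R_outer film = 1/(h_o·A) = 1/(11.3×18.7) = 0.004732 K/W
R_total = 0.07034 K/W
Q = ΔT / R_total = 80 / 0.07034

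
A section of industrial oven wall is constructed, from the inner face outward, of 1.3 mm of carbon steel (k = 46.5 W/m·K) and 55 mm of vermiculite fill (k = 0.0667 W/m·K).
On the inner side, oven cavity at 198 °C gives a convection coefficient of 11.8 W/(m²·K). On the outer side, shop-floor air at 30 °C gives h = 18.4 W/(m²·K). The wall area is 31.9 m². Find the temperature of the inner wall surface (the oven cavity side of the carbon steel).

T ≈ 183 °C

Series thermal resistances:
R_inner film = 1/(h_i·A) = 1/(11.8×31.9) = 0.002657 K/W
R_carbon steel = L/(kA) = 0.0013/(46.5×31.9) = 8.764×10^-7 K/W
R_vermiculite fill = L/(kA) = 0.055/(0.0667×31.9) = 0.02585 K/W
R_outer film = 1/(h_o·A) = 1/(18.4×31.9) = 0.001704 K/W
R_total = 0.03021 K/W;  Q = ΔT/R_total = 168/0.03021 = 5561 W
T_interface = T_inner − Q·ΣR(inner→interface) = 198 − 5560×0.002657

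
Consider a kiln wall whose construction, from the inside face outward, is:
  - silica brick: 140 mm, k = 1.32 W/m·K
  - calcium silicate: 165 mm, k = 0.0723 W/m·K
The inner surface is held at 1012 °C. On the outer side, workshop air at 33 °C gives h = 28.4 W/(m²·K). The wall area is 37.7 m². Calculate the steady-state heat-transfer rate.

Q ≈ 15200 W

Series thermal resistances:
R_silica brick = L/(kA) = 0.14/(1.32×37.7) = 0.002813 K/W
R_calcium silicate = L/(kA) = 0.165/(0.0723×37.7) = 0.06053 K/W
R_outer film = 1/(h_o·A) = 1/(28.4×37.7) = 9.34×10^-4 K/W
R_total = 0.06428 K/W
Q = ΔT / R_total = 979 / 0.06428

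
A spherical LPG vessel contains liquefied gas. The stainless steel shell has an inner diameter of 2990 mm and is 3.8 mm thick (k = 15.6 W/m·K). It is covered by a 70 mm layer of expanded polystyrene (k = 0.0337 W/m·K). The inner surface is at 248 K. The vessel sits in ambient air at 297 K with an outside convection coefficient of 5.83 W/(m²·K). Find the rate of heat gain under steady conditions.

Radial (spherical) resistances in series:
R_stainless steel shell = (1/1.495 − 1/1.4988)/(4π×15.6) = 8.651×10^-6 K/W
R_expanded polystyrene = (1/1.4988 − 1/1.5688)/(4π×0.0337) = 0.0703 K/W
R_outer film = 1/(h·4πr_o²) = 1/(5.83×4π×1.5688²) = 0.005546 K/W
R_total = 0.07585 K/W
Q = ΔT/R_total = 49/0.07585

Q ≈ 646 W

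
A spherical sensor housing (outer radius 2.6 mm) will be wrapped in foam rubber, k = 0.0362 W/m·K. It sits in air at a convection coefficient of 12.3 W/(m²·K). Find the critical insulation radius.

r_cr ≈ 5.89 mm

For a sphere r_cr = 2k/h = 2×0.0362/12.3
r_cr = 5.89 mm; since the bare radius (2.6 mm) is below r_cr, adding a thin layer of insulation will *increase* heat loss.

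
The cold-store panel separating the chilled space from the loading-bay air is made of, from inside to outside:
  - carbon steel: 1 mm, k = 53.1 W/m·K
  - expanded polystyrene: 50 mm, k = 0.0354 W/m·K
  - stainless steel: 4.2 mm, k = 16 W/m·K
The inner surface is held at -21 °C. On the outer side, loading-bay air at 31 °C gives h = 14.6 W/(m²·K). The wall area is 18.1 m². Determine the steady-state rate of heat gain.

Q ≈ 635 W

Series thermal resistances:
R_carbon steel = L/(kA) = 0.001/(53.1×18.1) = 1.04×10^-6 K/W
R_expanded polystyrene = L/(kA) = 0.05/(0.0354×18.1) = 0.07803 K/W
R_stainless steel = L/(kA) = 0.0042/(16×18.1) = 1.45×10^-5 K/W
R_outer film = 1/(h_o·A) = 1/(14.6×18.1) = 0.003784 K/W
R_total = 0.08183 K/W
Q = ΔT / R_total = 52 / 0.08183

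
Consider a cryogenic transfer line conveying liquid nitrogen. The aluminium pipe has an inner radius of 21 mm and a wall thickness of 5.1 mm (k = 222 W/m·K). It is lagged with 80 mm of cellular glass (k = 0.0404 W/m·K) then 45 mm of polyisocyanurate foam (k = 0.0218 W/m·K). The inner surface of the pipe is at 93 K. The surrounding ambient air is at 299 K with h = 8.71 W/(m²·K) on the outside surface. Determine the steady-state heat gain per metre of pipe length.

q′ ≈ 25 W/m

For a radial system each layer contributes R = ln(r_out/r_in)/(2πkL); films add R = 1/(hA).
R_aluminium pipe wall = ln(26.1/21)/(2π×222×1) = 1.559×10^-4 K/W
R_cellular glass = ln(106.1/26.1)/(2π×0.0404×1) = 5.525 K/W
R_polyisocyanurate foam = ln(151.1/106.1)/(2π×0.0218×1) = 2.581 K/W
R_outer film = 1/(h_o·2πr_oL) = 1/(8.71×2π×0.1511×1) = 0.1209 K/W
R_total = 8.227 K/W
Q = ΔT/R_total = 206/8.227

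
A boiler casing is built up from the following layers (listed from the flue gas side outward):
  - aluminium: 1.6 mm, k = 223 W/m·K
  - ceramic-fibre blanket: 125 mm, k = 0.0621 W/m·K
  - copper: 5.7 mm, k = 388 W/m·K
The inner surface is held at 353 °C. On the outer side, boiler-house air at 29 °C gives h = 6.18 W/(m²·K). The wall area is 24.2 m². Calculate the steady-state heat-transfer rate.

Q ≈ 3610 W

Treating each layer as a thermal resistance in series:
R_aluminium = L/(kA) = 0.0016/(223×24.2) = 2.965×10^-7 K/W
R_ceramic-fibre blanket = L/(kA) = 0.125/(0.0621×24.2) = 0.08318 K/W
R_copper = L/(kA) = 0.0057/(388×24.2) = 6.071×10^-7 K/W
R_outer film = 1/(h_o·A) = 1/(6.18×24.2) = 0.006686 K/W
R_total = 0.08986 K/W
Q = ΔT / R_total = 324 / 0.08986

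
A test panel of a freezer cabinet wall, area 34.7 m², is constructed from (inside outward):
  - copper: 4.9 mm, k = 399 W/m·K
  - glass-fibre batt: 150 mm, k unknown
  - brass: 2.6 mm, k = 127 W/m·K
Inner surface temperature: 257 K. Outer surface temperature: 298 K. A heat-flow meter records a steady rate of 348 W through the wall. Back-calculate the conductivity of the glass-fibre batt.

Treating each layer as a thermal resistance in series:
R_copper = L/(kA) = 0.0049/(399×34.7) = 3.539×10^-7 K/W
R_brass = L/(kA) = 0.0026/(127×34.7) = 5.9×10^-7 K/W
Sum of known resistances R_other = 9.439×10^-7 K/W
Total R = ΔT/Q = 41/348 = 0.1178 K/W
R_glass-fibre batt = R_total − R_other = 0.1178 K/W
k = L/(R·A) = 0.15/(0.1178×34.7)

k ≈ 0.0367 W/(m·K)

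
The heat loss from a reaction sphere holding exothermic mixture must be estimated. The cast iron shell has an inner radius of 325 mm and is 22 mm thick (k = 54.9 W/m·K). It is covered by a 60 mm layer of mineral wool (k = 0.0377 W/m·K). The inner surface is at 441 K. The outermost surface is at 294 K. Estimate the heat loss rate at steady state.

Q ≈ 164 W

For a spherical shell R = (1/r₁ − 1/r₂)/(4πk); film R = 1/(h·4πr²). In series:
R_cast iron shell = (1/0.325 − 1/0.347)/(4π×54.9) = 2.828×10^-4 K/W
R_mineral wool = (1/0.347 − 1/0.407)/(4π×0.0377) = 0.8968 K/W
R_total = 0.897 K/W
Q = ΔT/R_total = 147/0.897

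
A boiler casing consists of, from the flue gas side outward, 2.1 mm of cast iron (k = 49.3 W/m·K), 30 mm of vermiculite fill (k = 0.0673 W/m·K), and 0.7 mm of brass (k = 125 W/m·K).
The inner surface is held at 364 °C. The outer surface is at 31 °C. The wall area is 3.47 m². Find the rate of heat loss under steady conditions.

Q ≈ 2590 W

Series thermal resistances:
R_cast iron = L/(kA) = 0.0021/(49.3×3.47) = 1.228×10^-5 K/W
R_vermiculite fill = L/(kA) = 0.03/(0.0673×3.47) = 0.1285 K/W
R_brass = L/(kA) = 0.0007/(125×3.47) = 1.614×10^-6 K/W
R_total = 0.1285 K/W
Q = ΔT / R_total = 333 / 0.1285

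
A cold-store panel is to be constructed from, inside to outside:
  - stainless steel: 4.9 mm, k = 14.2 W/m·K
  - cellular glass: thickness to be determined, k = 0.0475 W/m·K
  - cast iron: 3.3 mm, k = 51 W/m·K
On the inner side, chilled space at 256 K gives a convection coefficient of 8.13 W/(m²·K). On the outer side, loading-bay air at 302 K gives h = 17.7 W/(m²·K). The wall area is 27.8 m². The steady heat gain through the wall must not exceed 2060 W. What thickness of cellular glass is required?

Treating each layer as a thermal resistance in series:
R_inner film = 1/(h_i·A) = 1/(8.13×27.8) = 0.004425 K/W
R_stainless steel = L/(kA) = 0.0049/(14.2×27.8) = 1.241×10^-5 K/W
R_cast iron = L/(kA) = 0.0033/(51×27.8) = 2.328×10^-6 K/W
R_outer film = 1/(h_o·A) = 1/(17.7×27.8) = 0.002032 K/W
Sum of the known resistances R_other = 0.006472 K/W
Required total resistance R_tot = ΔT/Q_allow = 46/2060 = 0.02233 K/W
R_cellular glass = R_tot − R_other = 0.01586 K/W
L = R·k·A = 0.01586×0.0475×27.8

L ≈ 20.9 mm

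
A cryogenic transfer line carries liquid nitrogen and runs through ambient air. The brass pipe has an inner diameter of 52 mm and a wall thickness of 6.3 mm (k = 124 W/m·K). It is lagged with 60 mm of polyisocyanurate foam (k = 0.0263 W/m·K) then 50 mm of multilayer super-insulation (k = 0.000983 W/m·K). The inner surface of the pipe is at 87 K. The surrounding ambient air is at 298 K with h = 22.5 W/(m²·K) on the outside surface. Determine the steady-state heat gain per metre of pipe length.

Cylindrical conduction, so R = ln(r₂/r₁)/(2πkL) per layer, in series:
R_brass pipe wall = ln(32.3/26)/(2π×124×1) = 2.785×10^-4 K/W
R_polyisocyanurate foam = ln(92.3/32.3)/(2π×0.0263×1) = 6.354 K/W
R_multilayer super-insulation = ln(142.3/92.3)/(2π×0.000983×1) = 70.09 K/W
R_outer film = 1/(h_o·2πr_oL) = 1/(22.5×2π×0.1423×1) = 0.04971 K/W
R_total = 76.49 K/W
Q = ΔT/R_total = 211/76.49

q′ ≈ 2.76 W/m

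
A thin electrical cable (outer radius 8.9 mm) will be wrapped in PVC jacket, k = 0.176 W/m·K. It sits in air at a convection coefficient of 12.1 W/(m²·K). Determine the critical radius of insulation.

For a cylinder r_cr = k/h = 0.176/12.1
r_cr = 14.5 mm; since the bare radius (8.9 mm) is below r_cr, adding a thin layer of insulation will *increase* heat loss.

r_cr ≈ 14.5 mm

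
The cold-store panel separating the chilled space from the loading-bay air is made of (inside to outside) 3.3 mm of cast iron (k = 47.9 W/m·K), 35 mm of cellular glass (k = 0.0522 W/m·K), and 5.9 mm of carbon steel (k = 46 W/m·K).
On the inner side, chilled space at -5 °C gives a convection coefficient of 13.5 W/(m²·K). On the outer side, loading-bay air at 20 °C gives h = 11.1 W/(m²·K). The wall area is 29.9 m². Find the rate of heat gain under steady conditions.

Q ≈ 895 W

Using the resistance-network approach (series):
R_inner film = 1/(h_i·A) = 1/(13.5×29.9) = 0.002477 K/W
R_cast iron = L/(kA) = 0.0033/(47.9×29.9) = 2.304×10^-6 K/W
R_cellular glass = L/(kA) = 0.035/(0.0522×29.9) = 0.02242 K/W
R_carbon steel = L/(kA) = 0.0059/(46×29.9) = 4.29×10^-6 K/W
R_outer film = 1/(h_o·A) = 1/(11.1×29.9) = 0.003013 K/W
R_total = 0.02792 K/W
Q = ΔT / R_total = 25 / 0.02792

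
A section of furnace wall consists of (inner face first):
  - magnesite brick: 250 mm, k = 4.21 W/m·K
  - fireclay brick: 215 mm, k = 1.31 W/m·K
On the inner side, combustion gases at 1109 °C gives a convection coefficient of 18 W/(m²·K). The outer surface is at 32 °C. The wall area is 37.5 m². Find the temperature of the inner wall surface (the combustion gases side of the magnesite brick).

Using the resistance-network approach (series):
R_inner film = 1/(h_i·A) = 1/(18×37.5) = 0.001481 K/W
R_magnesite brick = L/(kA) = 0.25/(4.21×37.5) = 0.001584 K/W
R_fireclay brick = L/(kA) = 0.215/(1.31×37.5) = 0.004377 K/W
R_total = 0.007442 K/W;  Q = ΔT/R_total = 1077/0.007442 = 144700 W
T_interface = T_inner − Q·ΣR(inner→interface) = 1109 − 145000×0.001481

T ≈ 895 °C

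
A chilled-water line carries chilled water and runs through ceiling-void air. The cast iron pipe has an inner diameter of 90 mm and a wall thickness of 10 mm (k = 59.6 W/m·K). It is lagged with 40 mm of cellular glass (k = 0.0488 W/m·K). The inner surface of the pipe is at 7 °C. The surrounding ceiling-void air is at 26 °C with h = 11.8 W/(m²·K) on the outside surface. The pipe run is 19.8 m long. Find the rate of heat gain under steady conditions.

Q ≈ 195 W

Treating each annulus and film as a series resistance:
R_cast iron pipe wall = ln(55/45)/(2π×59.6×19.8) = 2.706×10^-5 K/W
R_cellular glass = ln(95/55)/(2π×0.0488×19.8) = 0.09002 K/W
R_outer film = 1/(h_o·2πr_oL) = 1/(11.8×2π×0.095×19.8) = 0.00717 K/W
R_total = 0.09722 K/W
Q = ΔT/R_total = 19/0.09722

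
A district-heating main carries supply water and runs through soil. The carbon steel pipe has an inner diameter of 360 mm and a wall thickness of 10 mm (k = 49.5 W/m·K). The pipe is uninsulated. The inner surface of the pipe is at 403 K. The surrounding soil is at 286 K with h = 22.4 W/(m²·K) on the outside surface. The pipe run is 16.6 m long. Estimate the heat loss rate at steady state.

Treating each annulus and film as a series resistance:
R_carbon steel pipe wall = ln(190/180)/(2π×49.5×16.6) = 1.047×10^-5 K/W
R_outer film = 1/(h_o·2πr_oL) = 1/(22.4×2π×0.19×16.6) = 0.002253 K/W
R_total = 0.002263 K/W
Q = ΔT/R_total = 117/0.002263

Q ≈ 51700 W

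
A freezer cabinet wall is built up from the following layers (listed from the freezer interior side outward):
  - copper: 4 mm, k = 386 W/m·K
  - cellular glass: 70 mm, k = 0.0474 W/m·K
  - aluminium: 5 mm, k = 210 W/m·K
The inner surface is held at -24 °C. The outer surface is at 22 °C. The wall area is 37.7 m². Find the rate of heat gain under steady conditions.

Treating each layer as a thermal resistance in series:
R_copper = L/(kA) = 0.004/(386×37.7) = 2.749×10^-7 K/W
R_cellular glass = L/(kA) = 0.07/(0.0474×37.7) = 0.03917 K/W
R_aluminium = L/(kA) = 0.005/(210×37.7) = 6.316×10^-7 K/W
R_total = 0.03917 K/W
Q = ΔT / R_total = 46 / 0.03917

Q ≈ 1170 W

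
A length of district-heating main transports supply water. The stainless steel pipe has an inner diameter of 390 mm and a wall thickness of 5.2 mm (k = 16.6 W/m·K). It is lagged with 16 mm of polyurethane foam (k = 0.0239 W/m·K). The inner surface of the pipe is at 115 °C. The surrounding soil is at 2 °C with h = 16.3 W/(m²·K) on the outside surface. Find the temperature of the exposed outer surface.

Per-layer cylindrical resistances, series-summed:
R_stainless steel pipe wall = ln(200.2/195)/(2π×16.6×1) = 2.523×10^-4 K/W
R_polyurethane foam = ln(216.2/200.2)/(2π×0.0239×1) = 0.512 K/W
R_outer film = 1/(h_o·2πr_oL) = 1/(16.3×2π×0.2162×1) = 0.04516 K/W
R_total = 0.5574 K/W
Q = ΔT/R_total = 113/0.5574
Q = 203 W/m
T_interface = T_inner − Q·ΣR(inner→interface) = 115 − 203×0.5123

T ≈ 11.2 °C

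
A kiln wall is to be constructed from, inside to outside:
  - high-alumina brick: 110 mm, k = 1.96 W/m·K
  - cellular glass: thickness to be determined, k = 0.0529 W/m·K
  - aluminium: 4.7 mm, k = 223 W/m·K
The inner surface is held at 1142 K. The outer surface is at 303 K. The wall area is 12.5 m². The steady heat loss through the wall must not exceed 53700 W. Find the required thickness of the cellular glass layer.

L ≈ 7.36 mm

Series thermal resistances:
R_high-alumina brick = L/(kA) = 0.11/(1.96×12.5) = 0.00449 K/W
R_aluminium = L/(kA) = 0.0047/(223×12.5) = 1.686×10^-6 K/W
Sum of the known resistances R_other = 0.004491 K/W
Required total resistance R_tot = ΔT/Q_allow = 839/53700 = 0.01562 K/W
R_cellular glass = R_tot − R_other = 0.01113 K/W
L = R·k·A = 0.01113×0.0529×12.5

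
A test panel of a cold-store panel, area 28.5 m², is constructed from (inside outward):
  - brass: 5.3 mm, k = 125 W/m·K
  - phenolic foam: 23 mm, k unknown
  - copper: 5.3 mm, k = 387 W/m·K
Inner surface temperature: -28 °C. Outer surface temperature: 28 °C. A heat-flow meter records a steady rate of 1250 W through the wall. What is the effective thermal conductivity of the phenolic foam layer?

k ≈ 0.018 W/(m·K)

Series thermal resistances:
R_brass = L/(kA) = 0.0053/(125×28.5) = 1.488×10^-6 K/W
R_copper = L/(kA) = 0.0053/(387×28.5) = 4.805×10^-7 K/W
Sum of known resistances R_other = 1.968×10^-6 K/W
Total R = ΔT/Q = 56/1250 = 0.0448 K/W
R_phenolic foam = R_total − R_other = 0.0448 K/W
k = L/(R·A) = 0.023/(0.0448×28.5)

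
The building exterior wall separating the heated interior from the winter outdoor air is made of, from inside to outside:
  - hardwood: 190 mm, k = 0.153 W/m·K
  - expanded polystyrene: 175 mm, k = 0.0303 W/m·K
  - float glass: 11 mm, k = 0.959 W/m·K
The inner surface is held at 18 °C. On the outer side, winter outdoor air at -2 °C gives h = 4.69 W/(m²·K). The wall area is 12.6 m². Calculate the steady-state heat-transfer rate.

Thermal resistances in series:
R_hardwood = L/(kA) = 0.19/(0.153×12.6) = 0.09856 K/W
R_expanded polystyrene = L/(kA) = 0.175/(0.0303×12.6) = 0.4584 K/W
R_float glass = L/(kA) = 0.011/(0.959×12.6) = 9.103×10^-4 K/W
R_outer film = 1/(h_o·A) = 1/(4.69×12.6) = 0.01692 K/W
R_total = 0.5748 K/W
Q = ΔT / R_total = 20 / 0.5748

Q ≈ 34.8 W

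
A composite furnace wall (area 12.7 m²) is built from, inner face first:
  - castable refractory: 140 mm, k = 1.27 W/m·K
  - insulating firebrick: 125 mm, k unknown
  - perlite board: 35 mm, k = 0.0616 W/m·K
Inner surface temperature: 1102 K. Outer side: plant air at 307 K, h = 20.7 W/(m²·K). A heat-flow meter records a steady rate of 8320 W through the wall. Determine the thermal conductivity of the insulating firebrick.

k ≈ 0.257 W/(m·K)

Model the wall as resistances in series:
R_castable refractory = L/(kA) = 0.14/(1.27×12.7) = 0.00868 K/W
R_perlite board = L/(kA) = 0.035/(0.0616×12.7) = 0.04474 K/W
R_outer film = 1/(h_o·A) = 1/(20.7×12.7) = 0.003804 K/W
Sum of known resistances R_other = 0.05722 K/W
Total R = ΔT/Q = 795/8320 = 0.09555 K/W
R_insulating firebrick = R_total − R_other = 0.03833 K/W
k = L/(R·A) = 0.125/(0.03833×12.7)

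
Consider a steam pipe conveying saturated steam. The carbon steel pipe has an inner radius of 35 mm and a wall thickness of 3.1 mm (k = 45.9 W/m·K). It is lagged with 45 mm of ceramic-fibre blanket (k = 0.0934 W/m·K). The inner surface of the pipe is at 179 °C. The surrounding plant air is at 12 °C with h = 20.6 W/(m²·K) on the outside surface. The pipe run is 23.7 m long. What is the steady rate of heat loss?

Radial resistances (cylindrical: R_cond = ln(r_o/r_i)/(2πkL), R_conv = 1/(h·2πrL)):
R_carbon steel pipe wall = ln(38.1/35)/(2π×45.9×23.7) = 1.242×10^-5 K/W
R_ceramic-fibre blanket = ln(83.1/38.1)/(2π×0.0934×23.7) = 0.05607 K/W
R_outer film = 1/(h_o·2πr_oL) = 1/(20.6×2π×0.0831×23.7) = 0.003923 K/W
R_total = 0.06 K/W
Q = ΔT/R_total = 167/0.06

Q ≈ 2780 W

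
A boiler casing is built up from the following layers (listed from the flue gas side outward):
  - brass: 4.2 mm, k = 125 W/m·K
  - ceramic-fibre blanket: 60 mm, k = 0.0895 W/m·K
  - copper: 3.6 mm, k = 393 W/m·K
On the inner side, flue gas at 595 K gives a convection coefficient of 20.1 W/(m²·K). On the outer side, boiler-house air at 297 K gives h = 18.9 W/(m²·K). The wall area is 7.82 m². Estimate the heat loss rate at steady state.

Series thermal resistances:
R_inner film = 1/(h_i·A) = 1/(20.1×7.82) = 0.006362 K/W
R_brass = L/(kA) = 0.0042/(125×7.82) = 4.297×10^-6 K/W
R_ceramic-fibre blanket = L/(kA) = 0.06/(0.0895×7.82) = 0.08573 K/W
R_copper = L/(kA) = 0.0036/(393×7.82) = 1.171×10^-6 K/W
R_outer film = 1/(h_o·A) = 1/(18.9×7.82) = 0.006766 K/W
R_total = 0.09886 K/W
Q = ΔT / R_total = 298 / 0.09886

Q ≈ 3010 W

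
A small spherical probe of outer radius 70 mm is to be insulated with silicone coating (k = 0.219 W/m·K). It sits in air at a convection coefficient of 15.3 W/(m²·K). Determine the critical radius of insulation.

r_cr ≈ 28.6 mm

For a sphere r_cr = 2k/h = 2×0.219/15.3
r_cr = 28.6 mm; since the bare radius (70 mm) is above r_cr, any added insulation will reduce heat loss.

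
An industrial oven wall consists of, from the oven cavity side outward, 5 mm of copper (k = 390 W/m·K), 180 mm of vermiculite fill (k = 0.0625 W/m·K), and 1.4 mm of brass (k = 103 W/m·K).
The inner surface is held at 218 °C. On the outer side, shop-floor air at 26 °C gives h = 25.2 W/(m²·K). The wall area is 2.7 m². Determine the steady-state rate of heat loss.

Thermal resistances in series:
R_copper = L/(kA) = 0.005/(390×2.7) = 4.748×10^-6 K/W
R_vermiculite fill = L/(kA) = 0.18/(0.0625×2.7) = 1.067 K/W
R_brass = L/(kA) = 0.0014/(103×2.7) = 5.034×10^-6 K/W
R_outer film = 1/(h_o·A) = 1/(25.2×2.7) = 0.0147 K/W
R_total = 1.081 K/W
Q = ΔT / R_total = 192 / 1.081

Q ≈ 178 W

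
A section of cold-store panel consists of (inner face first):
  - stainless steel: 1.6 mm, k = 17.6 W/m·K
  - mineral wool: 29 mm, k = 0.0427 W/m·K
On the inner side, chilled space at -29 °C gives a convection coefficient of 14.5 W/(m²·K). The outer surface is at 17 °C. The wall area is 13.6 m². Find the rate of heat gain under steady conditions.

Q ≈ 836 W

Thermal resistances in series:
R_inner film = 1/(h_i·A) = 1/(14.5×13.6) = 0.005071 K/W
R_stainless steel = L/(kA) = 0.0016/(17.6×13.6) = 6.684×10^-6 K/W
R_mineral wool = L/(kA) = 0.029/(0.0427×13.6) = 0.04994 K/W
R_total = 0.05502 K/W
Q = ΔT / R_total = 46 / 0.05502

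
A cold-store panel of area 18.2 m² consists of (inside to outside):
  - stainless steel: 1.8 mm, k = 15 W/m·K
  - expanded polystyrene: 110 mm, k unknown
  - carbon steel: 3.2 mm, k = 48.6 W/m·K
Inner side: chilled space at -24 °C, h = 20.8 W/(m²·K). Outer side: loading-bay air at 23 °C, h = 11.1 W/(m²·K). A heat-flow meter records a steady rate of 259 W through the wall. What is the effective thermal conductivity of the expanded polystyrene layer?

k ≈ 0.0348 W/(m·K)

Treating each layer as a thermal resistance in series:
R_inner film = 1/(h_i·A) = 1/(20.8×18.2) = 0.002642 K/W
R_stainless steel = L/(kA) = 0.0018/(15×18.2) = 6.593×10^-6 K/W
R_carbon steel = L/(kA) = 0.0032/(48.6×18.2) = 3.618×10^-6 K/W
R_outer film = 1/(h_o·A) = 1/(11.1×18.2) = 0.00495 K/W
Sum of known resistances R_other = 0.007602 K/W
Total R = ΔT/Q = 47/259 = 0.1815 K/W
R_expanded polystyrene = R_total − R_other = 0.1739 K/W
k = L/(R·A) = 0.11/(0.1739×18.2)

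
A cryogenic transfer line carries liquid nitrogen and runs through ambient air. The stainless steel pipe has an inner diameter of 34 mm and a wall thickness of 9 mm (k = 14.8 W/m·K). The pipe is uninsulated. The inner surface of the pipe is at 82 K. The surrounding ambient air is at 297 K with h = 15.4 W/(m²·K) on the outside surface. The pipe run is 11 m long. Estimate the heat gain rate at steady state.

Q ≈ 5880 W

Cylindrical conduction, so R = ln(r₂/r₁)/(2πkL) per layer, in series:
R_stainless steel pipe wall = ln(26/17)/(2π×14.8×11) = 4.154×10^-4 K/W
R_outer film = 1/(h_o·2πr_oL) = 1/(15.4×2π×0.026×11) = 0.03614 K/W
R_total = 0.03655 K/W
Q = ΔT/R_total = 215/0.03655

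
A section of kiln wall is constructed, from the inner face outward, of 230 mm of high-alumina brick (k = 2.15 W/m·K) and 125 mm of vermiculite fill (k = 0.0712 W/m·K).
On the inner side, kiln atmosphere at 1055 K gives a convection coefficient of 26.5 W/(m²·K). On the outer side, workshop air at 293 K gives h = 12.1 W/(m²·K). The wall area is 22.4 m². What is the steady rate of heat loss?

Q ≈ 8610 W

Thermal resistances in series:
R_inner film = 1/(h_i·A) = 1/(26.5×22.4) = 0.001685 K/W
R_high-alumina brick = L/(kA) = 0.23/(2.15×22.4) = 0.004776 K/W
R_vermiculite fill = L/(kA) = 0.125/(0.0712×22.4) = 0.07838 K/W
R_outer film = 1/(h_o·A) = 1/(12.1×22.4) = 0.003689 K/W
R_total = 0.08853 K/W
Q = ΔT / R_total = 762 / 0.08853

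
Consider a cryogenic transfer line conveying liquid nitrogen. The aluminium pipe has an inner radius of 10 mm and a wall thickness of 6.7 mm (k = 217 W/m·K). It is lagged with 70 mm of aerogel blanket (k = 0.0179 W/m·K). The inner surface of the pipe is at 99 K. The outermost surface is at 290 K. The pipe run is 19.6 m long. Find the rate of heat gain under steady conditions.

Q ≈ 256 W

Radial resistances (cylindrical: R_cond = ln(r_o/r_i)/(2πkL), R_conv = 1/(h·2πrL)):
R_aluminium pipe wall = ln(16.7/10)/(2π×217×19.6) = 1.919×10^-5 K/W
R_aerogel blanket = ln(86.7/16.7)/(2π×0.0179×19.6) = 0.7472 K/W
R_total = 0.7472 K/W
Q = ΔT/R_total = 191/0.7472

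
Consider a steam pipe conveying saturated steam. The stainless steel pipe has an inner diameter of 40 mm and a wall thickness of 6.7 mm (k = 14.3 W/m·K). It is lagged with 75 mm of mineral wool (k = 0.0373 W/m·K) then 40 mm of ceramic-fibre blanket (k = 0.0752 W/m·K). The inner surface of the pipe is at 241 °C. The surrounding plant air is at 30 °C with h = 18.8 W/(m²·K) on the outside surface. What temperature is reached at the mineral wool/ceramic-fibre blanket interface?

Cylindrical conduction, so R = ln(r₂/r₁)/(2πkL) per layer, in series:
R_stainless steel pipe wall = ln(26.7/20)/(2π×14.3×1) = 0.003216 K/W
R_mineral wool = ln(101.7/26.7)/(2π×0.0373×1) = 5.706 K/W
R_ceramic-fibre blanket = ln(141.7/101.7)/(2π×0.0752×1) = 0.702 K/W
R_outer film = 1/(h_o·2πr_oL) = 1/(18.8×2π×0.1417×1) = 0.05974 K/W
R_total = 6.471 K/W
Q = ΔT/R_total = 211/6.471
Q = 32.6 W/m
T_interface = T_inner − Q·ΣR(inner→interface) = 241 − 32.6×5.71

T ≈ 54.8 °C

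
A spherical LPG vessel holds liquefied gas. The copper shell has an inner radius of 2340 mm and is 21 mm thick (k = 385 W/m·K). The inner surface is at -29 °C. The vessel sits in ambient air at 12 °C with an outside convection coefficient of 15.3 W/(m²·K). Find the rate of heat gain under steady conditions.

Q ≈ 43900 W

Each spherical layer contributes R = (1/r_i − 1/r_o)/(4πk):
R_copper shell = (1/2.34 − 1/2.361)/(4π×385) = 7.857×10^-7 K/W
R_outer film = 1/(h·4πr_o²) = 1/(15.3×4π×2.361²) = 9.331×10^-4 K/W
R_total = 9.338×10^-4 K/W
Q = ΔT/R_total = 41/9.338×10^-4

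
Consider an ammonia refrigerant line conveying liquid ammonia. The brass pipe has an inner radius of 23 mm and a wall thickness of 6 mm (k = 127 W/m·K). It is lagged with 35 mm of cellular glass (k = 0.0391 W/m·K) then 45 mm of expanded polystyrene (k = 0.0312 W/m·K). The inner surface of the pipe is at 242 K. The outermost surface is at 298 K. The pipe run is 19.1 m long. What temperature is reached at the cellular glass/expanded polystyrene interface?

T ≈ 272 K

Per-layer cylindrical resistances, series-summed:
R_brass pipe wall = ln(29/23)/(2π×127×19.1) = 1.521×10^-5 K/W
R_cellular glass = ln(64/29)/(2π×0.0391×19.1) = 0.1687 K/W
R_expanded polystyrene = ln(109/64)/(2π×0.0312×19.1) = 0.1422 K/W
R_total = 0.3109 K/W
Q = ΔT/R_total = 56/0.3109
Q = 180 W
T_interface = T_inner + Q·ΣR(inner→interface) = 242 + 180×0.1687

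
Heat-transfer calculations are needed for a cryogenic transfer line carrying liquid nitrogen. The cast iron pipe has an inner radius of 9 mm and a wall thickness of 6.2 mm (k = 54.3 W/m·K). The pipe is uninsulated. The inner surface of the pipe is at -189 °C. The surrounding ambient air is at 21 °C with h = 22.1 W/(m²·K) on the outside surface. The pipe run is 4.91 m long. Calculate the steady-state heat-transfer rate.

Radial resistances (cylindrical: R_cond = ln(r_o/r_i)/(2πkL), R_conv = 1/(h·2πrL)):
R_cast iron pipe wall = ln(15.2/9)/(2π×54.3×4.91) = 3.128×10^-4 K/W
R_outer film = 1/(h_o·2πr_oL) = 1/(22.1×2π×0.0152×4.91) = 0.09649 K/W
R_total = 0.09681 K/W
Q = ΔT/R_total = 210/0.09681

Q ≈ 2170 W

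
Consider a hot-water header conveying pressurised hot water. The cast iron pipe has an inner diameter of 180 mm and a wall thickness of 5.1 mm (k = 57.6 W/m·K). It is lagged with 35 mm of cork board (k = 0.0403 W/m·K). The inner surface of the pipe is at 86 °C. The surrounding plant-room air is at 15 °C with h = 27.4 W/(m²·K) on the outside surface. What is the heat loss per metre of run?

q′ ≈ 55.4 W/m

Cylindrical conduction, so R = ln(r₂/r₁)/(2πkL) per layer, in series:
R_cast iron pipe wall = ln(95.1/90)/(2π×57.6×1) = 1.523×10^-4 K/W
R_cork board = ln(130.1/95.1)/(2π×0.0403×1) = 1.238 K/W
R_outer film = 1/(h_o·2πr_oL) = 1/(27.4×2π×0.1301×1) = 0.04465 K/W
R_total = 1.282 K/W
Q = ΔT/R_total = 71/1.282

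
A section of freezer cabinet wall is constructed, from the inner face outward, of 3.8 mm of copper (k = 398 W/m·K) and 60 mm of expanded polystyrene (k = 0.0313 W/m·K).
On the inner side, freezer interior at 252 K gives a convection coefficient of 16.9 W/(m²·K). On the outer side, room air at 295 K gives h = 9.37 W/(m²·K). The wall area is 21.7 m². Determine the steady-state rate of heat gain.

Thermal resistances in series:
R_inner film = 1/(h_i·A) = 1/(16.9×21.7) = 0.002727 K/W
R_copper = L/(kA) = 0.0038/(398×21.7) = 4.4×10^-7 K/W
R_expanded polystyrene = L/(kA) = 0.06/(0.0313×21.7) = 0.08834 K/W
R_outer film = 1/(h_o·A) = 1/(9.37×21.7) = 0.004918 K/W
R_total = 0.09598 K/W
Q = ΔT / R_total = 43 / 0.09598

Q ≈ 448 W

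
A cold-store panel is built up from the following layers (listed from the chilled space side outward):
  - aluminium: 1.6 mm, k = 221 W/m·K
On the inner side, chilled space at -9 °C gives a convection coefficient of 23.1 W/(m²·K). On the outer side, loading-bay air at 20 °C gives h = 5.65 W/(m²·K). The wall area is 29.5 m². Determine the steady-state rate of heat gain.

Q ≈ 3880 W

Using the resistance-network approach (series):
R_inner film = 1/(h_i·A) = 1/(23.1×29.5) = 0.001467 K/W
R_aluminium = L/(kA) = 0.0016/(221×29.5) = 2.454×10^-7 K/W
R_outer film = 1/(h_o·A) = 1/(5.65×29.5) = 0.006 K/W
R_total = 0.007467 K/W
Q = ΔT / R_total = 29 / 0.007467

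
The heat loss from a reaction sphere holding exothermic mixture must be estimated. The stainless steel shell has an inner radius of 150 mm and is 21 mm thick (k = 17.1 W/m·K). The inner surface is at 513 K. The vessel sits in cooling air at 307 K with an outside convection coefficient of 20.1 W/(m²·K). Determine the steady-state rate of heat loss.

Each spherical layer contributes R = (1/r_i − 1/r_o)/(4πk):
R_stainless steel shell = (1/0.15 − 1/0.171)/(4π×17.1) = 0.00381 K/W
R_outer film = 1/(h·4πr_o²) = 1/(20.1×4π×0.171²) = 0.1354 K/W
R_total = 0.1392 K/W
Q = ΔT/R_total = 206/0.1392

Q ≈ 1480 W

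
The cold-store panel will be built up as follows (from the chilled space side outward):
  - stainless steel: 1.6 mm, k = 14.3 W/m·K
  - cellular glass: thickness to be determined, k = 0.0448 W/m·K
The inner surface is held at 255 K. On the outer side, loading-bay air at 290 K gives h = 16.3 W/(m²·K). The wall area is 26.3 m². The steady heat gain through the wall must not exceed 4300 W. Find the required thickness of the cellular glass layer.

Using the resistance-network approach (series):
R_stainless steel = L/(kA) = 0.0016/(14.3×26.3) = 4.254×10^-6 K/W
R_outer film = 1/(h_o·A) = 1/(16.3×26.3) = 0.002333 K/W
Sum of the known resistances R_other = 0.002337 K/W
Required total resistance R_tot = ΔT/Q_allow = 35/4300 = 0.00814 K/W
R_cellular glass = R_tot − R_other = 0.005803 K/W
L = R·k·A = 0.005803×0.0448×26.3

L ≈ 6.84 mm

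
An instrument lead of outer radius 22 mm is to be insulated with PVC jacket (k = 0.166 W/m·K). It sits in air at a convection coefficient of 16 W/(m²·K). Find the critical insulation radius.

For a cylinder r_cr = k/h = 0.166/16
r_cr = 10.4 mm; since the bare radius (22 mm) is above r_cr, any added insulation will reduce heat loss.

r_cr ≈ 10.4 mm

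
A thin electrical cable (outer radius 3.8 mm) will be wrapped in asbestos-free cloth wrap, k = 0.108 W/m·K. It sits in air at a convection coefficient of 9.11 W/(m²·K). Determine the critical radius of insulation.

For a cylinder r_cr = k/h = 0.108/9.11
r_cr = 11.9 mm; since the bare radius (3.8 mm) is below r_cr, adding a thin layer of insulation will *increase* heat loss.

r_cr ≈ 11.9 mm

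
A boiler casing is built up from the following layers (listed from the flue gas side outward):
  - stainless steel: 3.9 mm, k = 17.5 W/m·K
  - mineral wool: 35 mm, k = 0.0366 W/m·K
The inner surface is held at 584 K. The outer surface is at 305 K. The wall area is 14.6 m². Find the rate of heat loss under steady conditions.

Q ≈ 4260 W

Treating each layer as a thermal resistance in series:
R_stainless steel = L/(kA) = 0.0039/(17.5×14.6) = 1.526×10^-5 K/W
R_mineral wool = L/(kA) = 0.035/(0.0366×14.6) = 0.0655 K/W
R_total = 0.06551 K/W
Q = ΔT / R_total = 279 / 0.06551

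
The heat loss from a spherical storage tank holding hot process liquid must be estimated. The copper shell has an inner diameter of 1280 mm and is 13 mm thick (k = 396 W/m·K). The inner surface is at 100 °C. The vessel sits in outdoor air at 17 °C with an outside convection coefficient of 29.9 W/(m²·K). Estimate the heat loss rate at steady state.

Q ≈ 13300 W

Each spherical layer contributes R = (1/r_i − 1/r_o)/(4πk):
R_copper shell = (1/0.64 − 1/0.653)/(4π×396) = 6.251×10^-6 K/W
R_outer film = 1/(h·4πr_o²) = 1/(29.9×4π×0.653²) = 0.006242 K/W
R_total = 0.006248 K/W
Q = ΔT/R_total = 83/0.006248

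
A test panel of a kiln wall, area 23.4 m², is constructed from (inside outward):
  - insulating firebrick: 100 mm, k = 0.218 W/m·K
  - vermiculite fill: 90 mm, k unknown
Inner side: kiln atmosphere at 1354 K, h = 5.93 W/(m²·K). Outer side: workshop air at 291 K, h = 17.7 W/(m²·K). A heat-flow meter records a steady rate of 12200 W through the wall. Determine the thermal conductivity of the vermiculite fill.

Thermal resistances in series:
R_inner film = 1/(h_i·A) = 1/(5.93×23.4) = 0.007207 K/W
R_insulating firebrick = L/(kA) = 0.1/(0.218×23.4) = 0.0196 K/W
R_outer film = 1/(h_o·A) = 1/(17.7×23.4) = 0.002414 K/W
Sum of known resistances R_other = 0.02922 K/W
Total R = ΔT/Q = 1063/12200 = 0.08713 K/W
R_vermiculite fill = R_total − R_other = 0.05791 K/W
k = L/(R·A) = 0.09/(0.05791×23.4)

k ≈ 0.0664 W/(m·K)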